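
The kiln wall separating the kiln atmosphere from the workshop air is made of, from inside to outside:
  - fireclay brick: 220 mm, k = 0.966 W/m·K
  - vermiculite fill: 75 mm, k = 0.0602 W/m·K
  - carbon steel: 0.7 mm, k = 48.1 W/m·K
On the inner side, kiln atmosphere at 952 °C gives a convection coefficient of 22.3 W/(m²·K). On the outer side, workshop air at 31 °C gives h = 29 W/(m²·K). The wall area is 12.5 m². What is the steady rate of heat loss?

Q ≈ 7410 W

Series thermal resistances:
R_inner film = 1/(h_i·A) = 1/(22.3×12.5) = 0.003587 K/W
R_fireclay brick = L/(kA) = 0.22/(0.966×12.5) = 0.01822 K/W
R_vermiculite fill = L/(kA) = 0.075/(0.0602×12.5) = 0.09967 K/W
R_carbon steel = L/(kA) = 0.0007/(48.1×12.5) = 1.164×10^-6 K/W
R_outer film = 1/(h_o·A) = 1/(29×12.5) = 0.002759 K/W
R_total = 0.1242 K/W
Q = ΔT / R_total = 921 / 0.1242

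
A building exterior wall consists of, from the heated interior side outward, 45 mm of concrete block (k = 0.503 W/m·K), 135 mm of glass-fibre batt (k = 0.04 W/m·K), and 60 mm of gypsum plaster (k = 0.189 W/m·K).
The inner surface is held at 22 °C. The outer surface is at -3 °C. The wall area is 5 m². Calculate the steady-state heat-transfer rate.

Using the resistance-network approach (series):
R_concrete block = L/(kA) = 0.045/(0.503×5) = 0.01789 K/W
R_glass-fibre batt = L/(kA) = 0.135/(0.04×5) = 0.675 K/W
R_gypsum plaster = L/(kA) = 0.06/(0.189×5) = 0.06349 K/W
R_total = 0.7564 K/W
Q = ΔT / R_total = 25 / 0.7564

Q ≈ 33.1 W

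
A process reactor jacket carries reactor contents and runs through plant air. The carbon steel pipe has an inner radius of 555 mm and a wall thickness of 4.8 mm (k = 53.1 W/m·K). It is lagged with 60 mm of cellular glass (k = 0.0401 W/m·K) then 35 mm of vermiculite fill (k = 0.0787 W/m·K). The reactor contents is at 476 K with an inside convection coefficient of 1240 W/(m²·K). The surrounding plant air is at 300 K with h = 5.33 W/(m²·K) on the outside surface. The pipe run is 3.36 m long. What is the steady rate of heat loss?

Q ≈ 1050 W

Cylindrical conduction, so R = ln(r₂/r₁)/(2πkL) per layer, in series:
R_inner film = 1/(h_i·2πr₁L) = 1/(1240×2π×0.555×3.36) = 6.883×10^-5 K/W
R_carbon steel pipe wall = ln(559.8/555)/(2π×53.1×3.36) = 7.682×10^-6 K/W
R_cellular glass = ln(619.8/559.8)/(2π×0.0401×3.36) = 0.1203 K/W
R_vermiculite fill = ln(654.8/619.8)/(2π×0.0787×3.36) = 0.03306 K/W
R_outer film = 1/(h_o·2πr_oL) = 1/(5.33×2π×0.6548×3.36) = 0.01357 K/W
R_total = 0.167 K/W
Q = ΔT/R_total = 176/0.167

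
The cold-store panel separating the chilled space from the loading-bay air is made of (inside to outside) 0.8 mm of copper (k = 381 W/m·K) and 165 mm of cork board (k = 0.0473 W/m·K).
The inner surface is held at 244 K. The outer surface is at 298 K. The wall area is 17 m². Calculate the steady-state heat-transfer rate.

Q ≈ 263 W

Model the wall as resistances in series:
R_copper = L/(kA) = 0.0008/(381×17) = 1.235×10^-7 K/W
R_cork board = L/(kA) = 0.165/(0.0473×17) = 0.2052 K/W
R_total = 0.2052 K/W
Q = ΔT / R_total = 54 / 0.2052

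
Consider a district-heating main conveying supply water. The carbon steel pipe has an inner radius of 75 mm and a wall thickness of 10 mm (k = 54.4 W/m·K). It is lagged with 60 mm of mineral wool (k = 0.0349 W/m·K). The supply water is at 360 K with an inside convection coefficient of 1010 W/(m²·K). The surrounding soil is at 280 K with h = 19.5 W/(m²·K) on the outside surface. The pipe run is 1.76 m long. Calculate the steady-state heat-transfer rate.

Cylindrical conduction, so R = ln(r₂/r₁)/(2πkL) per layer, in series:
R_inner film = 1/(h_i·2πr₁L) = 1/(1010×2π×0.075×1.76) = 0.001194 K/W
R_carbon steel pipe wall = ln(85/75)/(2π×54.4×1.76) = 2.081×10^-4 K/W
R_mineral wool = ln(145/85)/(2π×0.0349×1.76) = 1.384 K/W
R_outer film = 1/(h_o·2πr_oL) = 1/(19.5×2π×0.145×1.76) = 0.03198 K/W
R_total = 1.417 K/W
Q = ΔT/R_total = 80/1.417

Q ≈ 56.4 W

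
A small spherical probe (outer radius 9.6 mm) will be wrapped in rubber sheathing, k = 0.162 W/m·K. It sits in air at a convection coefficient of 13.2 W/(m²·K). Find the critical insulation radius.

For a sphere r_cr = 2k/h = 2×0.162/13.2
r_cr = 24.5 mm; since the bare radius (9.6 mm) is below r_cr, adding a thin layer of insulation will *increase* heat loss.

r_cr ≈ 24.5 mm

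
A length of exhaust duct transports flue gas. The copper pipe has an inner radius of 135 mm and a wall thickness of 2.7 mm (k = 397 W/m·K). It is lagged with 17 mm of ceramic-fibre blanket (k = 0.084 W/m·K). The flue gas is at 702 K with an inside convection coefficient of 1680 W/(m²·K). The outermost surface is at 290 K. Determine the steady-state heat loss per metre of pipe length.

q′ ≈ 1860 W/m

For a radial system each layer contributes R = ln(r_out/r_in)/(2πkL); films add R = 1/(hA).
R_inner film = 1/(h_i·2πr₁L) = 1/(1680×2π×0.135×1) = 7.017×10^-4 K/W
R_copper pipe wall = ln(137.7/135)/(2π×397×1) = 7.939×10^-6 K/W
R_ceramic-fibre blanket = ln(154.7/137.7)/(2π×0.084×1) = 0.2206 K/W
R_total = 0.2213 K/W
Q = ΔT/R_total = 412/0.2213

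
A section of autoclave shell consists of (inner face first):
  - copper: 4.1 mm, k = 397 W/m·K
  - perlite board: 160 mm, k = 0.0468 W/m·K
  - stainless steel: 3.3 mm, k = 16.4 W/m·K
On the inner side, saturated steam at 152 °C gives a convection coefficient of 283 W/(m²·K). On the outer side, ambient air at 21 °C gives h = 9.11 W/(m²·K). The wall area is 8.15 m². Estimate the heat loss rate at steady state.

Q ≈ 302 W

Model the wall as resistances in series:
R_inner film = 1/(h_i·A) = 1/(283×8.15) = 4.336×10^-4 K/W
R_copper = L/(kA) = 0.0041/(397×8.15) = 1.267×10^-6 K/W
R_perlite board = L/(kA) = 0.16/(0.0468×8.15) = 0.4195 K/W
R_stainless steel = L/(kA) = 0.0033/(16.4×8.15) = 2.469×10^-5 K/W
R_outer film = 1/(h_o·A) = 1/(9.11×8.15) = 0.01347 K/W
R_total = 0.4334 K/W
Q = ΔT / R_total = 131 / 0.4334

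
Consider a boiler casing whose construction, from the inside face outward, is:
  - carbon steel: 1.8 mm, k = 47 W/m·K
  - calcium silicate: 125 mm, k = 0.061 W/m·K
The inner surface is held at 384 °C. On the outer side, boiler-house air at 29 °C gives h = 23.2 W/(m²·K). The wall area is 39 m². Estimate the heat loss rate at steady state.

Using the resistance-network approach (series):
R_carbon steel = L/(kA) = 0.0018/(47×39) = 9.82×10^-7 K/W
R_calcium silicate = L/(kA) = 0.125/(0.061×39) = 0.05254 K/W
R_outer film = 1/(h_o·A) = 1/(23.2×39) = 0.001105 K/W
R_total = 0.05365 K/W
Q = ΔT / R_total = 355 / 0.05365

Q ≈ 6620 W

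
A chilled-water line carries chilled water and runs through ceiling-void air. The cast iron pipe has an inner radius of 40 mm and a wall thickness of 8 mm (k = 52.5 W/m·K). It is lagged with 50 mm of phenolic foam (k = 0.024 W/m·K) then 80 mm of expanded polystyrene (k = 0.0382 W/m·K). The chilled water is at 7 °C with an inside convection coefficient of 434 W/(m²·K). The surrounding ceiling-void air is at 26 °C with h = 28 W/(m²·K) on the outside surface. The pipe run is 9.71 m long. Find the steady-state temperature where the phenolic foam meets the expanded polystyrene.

T ≈ 19.4 °C

Radial resistances (cylindrical: R_cond = ln(r_o/r_i)/(2πkL), R_conv = 1/(h·2πrL)):
R_inner film = 1/(h_i·2πr₁L) = 1/(434×2π×0.04×9.71) = 9.442×10^-4 K/W
R_cast iron pipe wall = ln(48/40)/(2π×52.5×9.71) = 5.692×10^-5 K/W
R_phenolic foam = ln(98/48)/(2π×0.024×9.71) = 0.4875 K/W
R_expanded polystyrene = ln(178/98)/(2π×0.0382×9.71) = 0.2561 K/W
R_outer film = 1/(h_o·2πr_oL) = 1/(28×2π×0.178×9.71) = 0.003289 K/W
R_total = 0.7478 K/W
Q = ΔT/R_total = 19/0.7478
Q = 25.4 W
T_interface = T_inner + Q·ΣR(inner→interface) = 7 + 25.4×0.4885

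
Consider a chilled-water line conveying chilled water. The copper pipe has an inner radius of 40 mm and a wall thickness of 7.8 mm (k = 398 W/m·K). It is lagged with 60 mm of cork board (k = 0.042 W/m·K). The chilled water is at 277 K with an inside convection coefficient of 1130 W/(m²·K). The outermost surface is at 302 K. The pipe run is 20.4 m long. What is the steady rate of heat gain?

Q ≈ 165 W

Radial resistances (cylindrical: R_cond = ln(r_o/r_i)/(2πkL), R_conv = 1/(h·2πrL)):
R_inner film = 1/(h_i·2πr₁L) = 1/(1130×2π×0.04×20.4) = 1.726×10^-4 K/W
R_copper pipe wall = ln(47.8/40)/(2π×398×20.4) = 3.492×10^-6 K/W
R_cork board = ln(107.8/47.8)/(2π×0.042×20.4) = 0.1511 K/W
R_total = 0.1512 K/W
Q = ΔT/R_total = 25/0.1512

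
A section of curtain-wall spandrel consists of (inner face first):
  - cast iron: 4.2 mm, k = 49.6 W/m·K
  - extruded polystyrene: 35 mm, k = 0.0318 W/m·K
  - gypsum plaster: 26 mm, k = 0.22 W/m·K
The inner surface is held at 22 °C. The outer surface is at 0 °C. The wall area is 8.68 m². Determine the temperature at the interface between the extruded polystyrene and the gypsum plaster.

Treating each layer as a thermal resistance in series:
R_cast iron = L/(kA) = 0.0042/(49.6×8.68) = 9.755×10^-6 K/W
R_extruded polystyrene = L/(kA) = 0.035/(0.0318×8.68) = 0.1268 K/W
R_gypsum plaster = L/(kA) = 0.026/(0.22×8.68) = 0.01362 K/W
R_total = 0.1404 K/W;  Q = ΔT/R_total = 22/0.1404 = 156.7 W
T_interface = T_inner − Q·ΣR(inner→interface) = 22 − 157×0.1268

T ≈ 2.13 °C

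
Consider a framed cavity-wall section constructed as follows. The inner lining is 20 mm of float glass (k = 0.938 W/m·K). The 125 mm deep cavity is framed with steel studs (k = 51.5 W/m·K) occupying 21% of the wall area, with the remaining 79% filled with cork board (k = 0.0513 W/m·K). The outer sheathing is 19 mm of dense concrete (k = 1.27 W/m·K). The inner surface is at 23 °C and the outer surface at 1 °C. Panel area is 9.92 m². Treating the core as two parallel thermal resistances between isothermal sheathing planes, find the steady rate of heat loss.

Sheathing layers in series; stud and cavity paths in parallel between them.
R_inner = 0.02/(0.938×9.92) = 0.002149 K/W
R_stud  = 0.125/(51.5×0.21×9.92) = 0.001165 K/W
R_cav   = 0.125/(0.0513×0.79×9.92) = 0.3109 K/W
1/R_core = 1/R_stud + 1/R_cav → R_core = 0.001161 K/W
R_outer = 0.019/(1.27×9.92) = 0.001508 K/W
R_total = 0.004818 K/W
Q = ΔT/R_total = 22/0.004818

Q ≈ 4570 W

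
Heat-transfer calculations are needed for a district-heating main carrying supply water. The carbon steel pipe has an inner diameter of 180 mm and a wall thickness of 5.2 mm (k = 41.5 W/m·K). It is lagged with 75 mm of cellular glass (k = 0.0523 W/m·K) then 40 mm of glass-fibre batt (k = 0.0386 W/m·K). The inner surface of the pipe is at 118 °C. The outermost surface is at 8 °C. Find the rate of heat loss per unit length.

Per-layer cylindrical resistances, series-summed:
R_carbon steel pipe wall = ln(95.2/90)/(2π×41.5×1) = 2.154×10^-4 K/W
R_cellular glass = ln(170.2/95.2)/(2π×0.0523×1) = 1.768 K/W
R_glass-fibre batt = ln(210.2/170.2)/(2π×0.0386×1) = 0.8703 K/W
R_total = 2.639 K/W
Q = ΔT/R_total = 110/2.639

q′ ≈ 41.7 W/m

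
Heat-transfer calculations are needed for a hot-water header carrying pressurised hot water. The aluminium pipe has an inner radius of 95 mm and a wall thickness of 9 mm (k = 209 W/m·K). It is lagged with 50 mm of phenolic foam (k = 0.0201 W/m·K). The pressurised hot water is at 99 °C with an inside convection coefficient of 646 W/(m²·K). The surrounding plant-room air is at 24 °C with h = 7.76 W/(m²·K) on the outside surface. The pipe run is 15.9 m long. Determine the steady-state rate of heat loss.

For a radial system each layer contributes R = ln(r_out/r_in)/(2πkL); films add R = 1/(hA).
R_inner film = 1/(h_i·2πr₁L) = 1/(646×2π×0.095×15.9) = 1.631×10^-4 K/W
R_aluminium pipe wall = ln(104/95)/(2π×209×15.9) = 4.335×10^-6 K/W
R_phenolic foam = ln(154/104)/(2π×0.0201×15.9) = 0.1955 K/W
R_outer film = 1/(h_o·2πr_oL) = 1/(7.76×2π×0.154×15.9) = 0.008376 K/W
R_total = 0.204 K/W
Q = ΔT/R_total = 75/0.204

Q ≈ 368 W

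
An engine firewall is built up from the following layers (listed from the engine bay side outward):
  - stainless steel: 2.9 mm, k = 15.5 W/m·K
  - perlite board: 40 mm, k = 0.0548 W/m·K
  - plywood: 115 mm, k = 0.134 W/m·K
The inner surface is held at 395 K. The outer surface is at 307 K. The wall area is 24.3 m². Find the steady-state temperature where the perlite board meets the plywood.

Treating each layer as a thermal resistance in series:
R_stainless steel = L/(kA) = 0.0029/(15.5×24.3) = 7.699×10^-6 K/W
R_perlite board = L/(kA) = 0.04/(0.0548×24.3) = 0.03004 K/W
R_plywood = L/(kA) = 0.115/(0.134×24.3) = 0.03532 K/W
R_total = 0.06536 K/W;  Q = ΔT/R_total = 88/0.06536 = 1346 W
T_interface = T_inner − Q·ΣR(inner→interface) = 395 − 1350×0.03005

T ≈ 355 K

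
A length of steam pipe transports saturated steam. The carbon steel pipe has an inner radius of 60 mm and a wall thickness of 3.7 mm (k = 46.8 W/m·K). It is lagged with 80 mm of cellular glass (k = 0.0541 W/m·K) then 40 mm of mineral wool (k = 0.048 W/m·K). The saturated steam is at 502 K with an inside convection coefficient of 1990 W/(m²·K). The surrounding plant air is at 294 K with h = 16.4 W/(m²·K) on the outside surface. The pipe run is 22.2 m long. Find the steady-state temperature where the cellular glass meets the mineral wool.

Treating each annulus and film as a series resistance:
R_inner film = 1/(h_i·2πr₁L) = 1/(1990×2π×0.06×22.2) = 6.004×10^-5 K/W
R_carbon steel pipe wall = ln(63.7/60)/(2π×46.8×22.2) = 9.167×10^-6 K/W
R_cellular glass = ln(143.7/63.7)/(2π×0.0541×22.2) = 0.1078 K/W
R_mineral wool = ln(183.7/143.7)/(2π×0.048×22.2) = 0.03668 K/W
R_outer film = 1/(h_o·2πr_oL) = 1/(16.4×2π×0.1837×22.2) = 0.00238 K/W
R_total = 0.1469 K/W
Q = ΔT/R_total = 208/0.1469
Q = 1420 W
T_interface = T_inner − Q·ΣR(inner→interface) = 502 − 1420×0.1079

T ≈ 349 K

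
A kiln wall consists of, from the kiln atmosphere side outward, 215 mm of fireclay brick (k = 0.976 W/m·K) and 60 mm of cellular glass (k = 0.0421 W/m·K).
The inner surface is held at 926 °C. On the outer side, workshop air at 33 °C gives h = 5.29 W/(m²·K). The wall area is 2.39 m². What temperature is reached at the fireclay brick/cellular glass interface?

Treating each layer as a thermal resistance in series:
R_fireclay brick = L/(kA) = 0.215/(0.976×2.39) = 0.09217 K/W
R_cellular glass = L/(kA) = 0.06/(0.0421×2.39) = 0.5963 K/W
R_outer film = 1/(h_o·A) = 1/(5.29×2.39) = 0.07909 K/W
R_total = 0.7676 K/W;  Q = ΔT/R_total = 893/0.7676 = 1163 W
T_interface = T_inner − Q·ΣR(inner→interface) = 926 − 1160×0.09217

T ≈ 819 °C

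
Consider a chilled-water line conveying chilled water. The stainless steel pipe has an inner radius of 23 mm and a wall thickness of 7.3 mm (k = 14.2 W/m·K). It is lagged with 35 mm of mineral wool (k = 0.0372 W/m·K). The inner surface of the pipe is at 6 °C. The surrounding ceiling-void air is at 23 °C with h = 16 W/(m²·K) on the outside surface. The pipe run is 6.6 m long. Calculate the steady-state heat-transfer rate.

Cylindrical conduction, so R = ln(r₂/r₁)/(2πkL) per layer, in series:
R_stainless steel pipe wall = ln(30.3/23)/(2π×14.2×6.6) = 4.681×10^-4 K/W
R_mineral wool = ln(65.3/30.3)/(2π×0.0372×6.6) = 0.4977 K/W
R_outer film = 1/(h_o·2πr_oL) = 1/(16×2π×0.0653×6.6) = 0.02308 K/W
R_total = 0.5213 K/W
Q = ΔT/R_total = 17/0.5213

Q ≈ 32.6 W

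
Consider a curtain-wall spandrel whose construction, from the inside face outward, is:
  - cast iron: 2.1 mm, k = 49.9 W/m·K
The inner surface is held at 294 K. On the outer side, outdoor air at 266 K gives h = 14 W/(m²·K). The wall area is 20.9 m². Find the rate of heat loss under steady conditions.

Q ≈ 8190 W

Using the resistance-network approach (series):
R_cast iron = L/(kA) = 0.0021/(49.9×20.9) = 2.014×10^-6 K/W
R_outer film = 1/(h_o·A) = 1/(14×20.9) = 0.003418 K/W
R_total = 0.00342 K/W
Q = ΔT / R_total = 28 / 0.00342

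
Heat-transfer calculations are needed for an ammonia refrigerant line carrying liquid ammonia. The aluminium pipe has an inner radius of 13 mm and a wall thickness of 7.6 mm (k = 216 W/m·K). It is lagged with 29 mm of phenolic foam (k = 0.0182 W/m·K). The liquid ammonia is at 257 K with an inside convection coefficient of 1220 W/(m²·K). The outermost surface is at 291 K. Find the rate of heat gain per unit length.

q′ ≈ 4.42 W/m

Cylindrical conduction, so R = ln(r₂/r₁)/(2πkL) per layer, in series:
R_inner film = 1/(h_i·2πr₁L) = 1/(1220×2π×0.013×1) = 0.01003 K/W
R_aluminium pipe wall = ln(20.6/13)/(2π×216×1) = 3.392×10^-4 K/W
R_phenolic foam = ln(49.6/20.6)/(2π×0.0182×1) = 7.684 K/W
R_total = 7.694 K/W
Q = ΔT/R_total = 34/7.694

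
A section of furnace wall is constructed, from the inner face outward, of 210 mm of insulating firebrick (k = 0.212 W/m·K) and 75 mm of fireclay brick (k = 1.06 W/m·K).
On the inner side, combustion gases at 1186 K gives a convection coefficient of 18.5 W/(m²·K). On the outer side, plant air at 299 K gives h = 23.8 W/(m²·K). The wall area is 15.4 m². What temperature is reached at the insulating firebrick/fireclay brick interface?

T ≈ 385 K

Treating each layer as a thermal resistance in series:
R_inner film = 1/(h_i·A) = 1/(18.5×15.4) = 0.00351 K/W
R_insulating firebrick = L/(kA) = 0.21/(0.212×15.4) = 0.06432 K/W
R_fireclay brick = L/(kA) = 0.075/(1.06×15.4) = 0.004594 K/W
R_outer film = 1/(h_o·A) = 1/(23.8×15.4) = 0.002728 K/W
R_total = 0.07516 K/W;  Q = ΔT/R_total = 887/0.07516 = 11800 W
T_interface = T_inner − Q·ΣR(inner→interface) = 1186 − 11800×0.06783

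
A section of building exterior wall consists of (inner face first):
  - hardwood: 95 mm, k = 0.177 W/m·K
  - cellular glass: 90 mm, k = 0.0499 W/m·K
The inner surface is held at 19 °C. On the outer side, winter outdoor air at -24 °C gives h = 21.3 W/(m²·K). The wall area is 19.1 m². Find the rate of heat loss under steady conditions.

Q ≈ 344 W

Using the resistance-network approach (series):
R_hardwood = L/(kA) = 0.095/(0.177×19.1) = 0.0281 K/W
R_cellular glass = L/(kA) = 0.09/(0.0499×19.1) = 0.09443 K/W
R_outer film = 1/(h_o·A) = 1/(21.3×19.1) = 0.002458 K/W
R_total = 0.125 K/W
Q = ΔT / R_total = 43 / 0.125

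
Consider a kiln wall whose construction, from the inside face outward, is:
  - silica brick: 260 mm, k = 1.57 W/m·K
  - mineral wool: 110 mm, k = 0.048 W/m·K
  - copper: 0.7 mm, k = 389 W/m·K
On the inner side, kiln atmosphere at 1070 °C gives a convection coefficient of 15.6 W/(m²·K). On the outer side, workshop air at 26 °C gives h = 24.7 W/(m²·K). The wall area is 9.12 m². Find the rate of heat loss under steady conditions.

Series thermal resistances:
R_inner film = 1/(h_i·A) = 1/(15.6×9.12) = 0.007029 K/W
R_silica brick = L/(kA) = 0.26/(1.57×9.12) = 0.01816 K/W
R_mineral wool = L/(kA) = 0.11/(0.048×9.12) = 0.2513 K/W
R_copper = L/(kA) = 0.0007/(389×9.12) = 1.973×10^-7 K/W
R_outer film = 1/(h_o·A) = 1/(24.7×9.12) = 0.004439 K/W
R_total = 0.2809 K/W
Q = ΔT / R_total = 1044 / 0.2809

Q ≈ 3720 W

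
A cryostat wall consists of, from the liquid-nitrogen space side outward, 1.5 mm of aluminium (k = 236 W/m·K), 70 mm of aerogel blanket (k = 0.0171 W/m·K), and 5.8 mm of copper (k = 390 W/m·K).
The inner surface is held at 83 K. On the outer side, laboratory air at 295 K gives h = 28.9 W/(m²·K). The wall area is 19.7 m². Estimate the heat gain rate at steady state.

Q ≈ 1010 W

Thermal resistances in series:
R_aluminium = L/(kA) = 0.0015/(236×19.7) = 3.226×10^-7 K/W
R_aerogel blanket = L/(kA) = 0.07/(0.0171×19.7) = 0.2078 K/W
R_copper = L/(kA) = 0.0058/(390×19.7) = 7.549×10^-7 K/W
R_outer film = 1/(h_o·A) = 1/(28.9×19.7) = 0.001756 K/W
R_total = 0.2096 K/W
Q = ΔT / R_total = 212 / 0.2096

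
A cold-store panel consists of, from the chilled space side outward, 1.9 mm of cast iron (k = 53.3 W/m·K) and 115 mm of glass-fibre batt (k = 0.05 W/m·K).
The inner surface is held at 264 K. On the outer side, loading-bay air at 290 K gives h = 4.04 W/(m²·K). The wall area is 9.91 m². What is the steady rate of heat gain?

Thermal resistances in series:
R_cast iron = L/(kA) = 0.0019/(53.3×9.91) = 3.597×10^-6 K/W
R_glass-fibre batt = L/(kA) = 0.115/(0.05×9.91) = 0.2321 K/W
R_outer film = 1/(h_o·A) = 1/(4.04×9.91) = 0.02498 K/W
R_total = 0.2571 K/W
Q = ΔT / R_total = 26 / 0.2571

Q ≈ 101 W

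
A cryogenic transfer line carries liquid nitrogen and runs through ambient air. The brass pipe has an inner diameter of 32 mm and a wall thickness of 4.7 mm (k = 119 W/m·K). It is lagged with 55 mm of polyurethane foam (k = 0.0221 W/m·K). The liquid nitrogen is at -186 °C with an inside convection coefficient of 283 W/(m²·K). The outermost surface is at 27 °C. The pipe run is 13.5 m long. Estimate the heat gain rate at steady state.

Treating each annulus and film as a series resistance:
R_inner film = 1/(h_i·2πr₁L) = 1/(283×2π×0.016×13.5) = 0.002604 K/W
R_brass pipe wall = ln(20.7/16)/(2π×119×13.5) = 2.551×10^-5 K/W
R_polyurethane foam = ln(75.7/20.7)/(2π×0.0221×13.5) = 0.6917 K/W
R_total = 0.6943 K/W
Q = ΔT/R_total = 213/0.6943

Q ≈ 307 W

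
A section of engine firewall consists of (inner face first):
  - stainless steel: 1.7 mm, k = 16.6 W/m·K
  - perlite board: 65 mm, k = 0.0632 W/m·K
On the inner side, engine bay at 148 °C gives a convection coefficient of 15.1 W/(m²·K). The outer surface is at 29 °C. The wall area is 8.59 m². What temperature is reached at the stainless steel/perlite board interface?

T ≈ 141 °C

Treating each layer as a thermal resistance in series:
R_inner film = 1/(h_i·A) = 1/(15.1×8.59) = 0.00771 K/W
R_stainless steel = L/(kA) = 0.0017/(16.6×8.59) = 1.192×10^-5 K/W
R_perlite board = L/(kA) = 0.065/(0.0632×8.59) = 0.1197 K/W
R_total = 0.1275 K/W;  Q = ΔT/R_total = 119/0.1275 = 933.7 W
T_interface = T_inner − Q·ΣR(inner→interface) = 148 − 934×0.007721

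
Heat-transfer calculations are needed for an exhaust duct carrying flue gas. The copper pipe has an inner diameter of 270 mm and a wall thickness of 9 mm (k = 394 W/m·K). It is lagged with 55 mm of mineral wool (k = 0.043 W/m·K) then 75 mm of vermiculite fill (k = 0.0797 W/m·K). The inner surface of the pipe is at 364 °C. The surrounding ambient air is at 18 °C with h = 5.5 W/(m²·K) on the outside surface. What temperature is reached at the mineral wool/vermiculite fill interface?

Treating each annulus and film as a series resistance:
R_copper pipe wall = ln(144/135)/(2π×394×1) = 2.607×10^-5 K/W
R_mineral wool = ln(199/144)/(2π×0.043×1) = 1.197 K/W
R_vermiculite fill = ln(274/199)/(2π×0.0797×1) = 0.6387 K/W
R_outer film = 1/(h_o·2πr_oL) = 1/(5.5×2π×0.274×1) = 0.1056 K/W
R_total = 1.942 K/W
Q = ΔT/R_total = 346/1.942
Q = 178 W/m
T_interface = T_inner − Q·ΣR(inner→interface) = 364 − 178×1.197

T ≈ 151 °C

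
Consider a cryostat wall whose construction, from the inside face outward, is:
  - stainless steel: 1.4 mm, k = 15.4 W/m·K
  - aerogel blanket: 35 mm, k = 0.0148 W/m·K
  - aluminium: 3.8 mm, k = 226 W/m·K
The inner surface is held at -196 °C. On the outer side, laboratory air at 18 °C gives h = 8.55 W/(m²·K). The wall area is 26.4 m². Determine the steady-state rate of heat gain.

Series thermal resistances:
R_stainless steel = L/(kA) = 0.0014/(15.4×26.4) = 3.444×10^-6 K/W
R_aerogel blanket = L/(kA) = 0.035/(0.0148×26.4) = 0.08958 K/W
R_aluminium = L/(kA) = 0.0038/(226×26.4) = 6.369×10^-7 K/W
R_outer film = 1/(h_o·A) = 1/(8.55×26.4) = 0.00443 K/W
R_total = 0.09401 K/W
Q = ΔT / R_total = 214 / 0.09401

Q ≈ 2280 W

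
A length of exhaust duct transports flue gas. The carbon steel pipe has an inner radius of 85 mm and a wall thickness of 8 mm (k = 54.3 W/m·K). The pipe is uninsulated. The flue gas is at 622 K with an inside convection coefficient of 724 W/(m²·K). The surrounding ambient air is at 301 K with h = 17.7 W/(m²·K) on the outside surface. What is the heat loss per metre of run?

Per-layer cylindrical resistances, series-summed:
R_inner film = 1/(h_i·2πr₁L) = 1/(724×2π×0.085×1) = 0.002586 K/W
R_carbon steel pipe wall = ln(93/85)/(2π×54.3×1) = 2.636×10^-4 K/W
R_outer film = 1/(h_o·2πr_oL) = 1/(17.7×2π×0.093×1) = 0.09669 K/W
R_total = 0.09954 K/W
Q = ΔT/R_total = 321/0.09954

q′ ≈ 3220 W/m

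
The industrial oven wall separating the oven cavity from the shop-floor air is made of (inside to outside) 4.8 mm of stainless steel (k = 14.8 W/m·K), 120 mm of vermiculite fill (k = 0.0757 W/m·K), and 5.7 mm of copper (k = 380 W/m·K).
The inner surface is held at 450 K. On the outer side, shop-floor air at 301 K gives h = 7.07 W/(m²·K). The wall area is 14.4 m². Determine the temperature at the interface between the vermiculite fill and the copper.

T ≈ 313 K

Model the wall as resistances in series:
R_stainless steel = L/(kA) = 0.0048/(14.8×14.4) = 2.252×10^-5 K/W
R_vermiculite fill = L/(kA) = 0.12/(0.0757×14.4) = 0.1101 K/W
R_copper = L/(kA) = 0.0057/(380×14.4) = 1.042×10^-6 K/W
R_outer film = 1/(h_o·A) = 1/(7.07×14.4) = 0.009822 K/W
R_total = 0.1199 K/W;  Q = ΔT/R_total = 149/0.1199 = 1242 W
T_interface = T_inner − Q·ΣR(inner→interface) = 450 − 1240×0.1101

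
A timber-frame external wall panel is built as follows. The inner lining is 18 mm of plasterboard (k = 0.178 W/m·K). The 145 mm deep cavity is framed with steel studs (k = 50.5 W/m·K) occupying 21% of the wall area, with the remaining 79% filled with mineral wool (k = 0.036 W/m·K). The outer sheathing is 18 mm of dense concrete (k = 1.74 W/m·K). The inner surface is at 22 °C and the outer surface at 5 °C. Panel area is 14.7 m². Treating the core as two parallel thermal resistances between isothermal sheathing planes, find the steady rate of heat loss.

Q ≈ 2000 W

Sheathing layers in series; stud and cavity paths in parallel between them.
R_inner = 0.018/(0.178×14.7) = 0.006879 K/W
R_stud  = 0.145/(50.5×0.21×14.7) = 9.301×10^-4 K/W
R_cav   = 0.145/(0.036×0.79×14.7) = 0.3468 K/W
1/R_core = 1/R_stud + 1/R_cav → R_core = 9.276×10^-4 K/W
R_outer = 0.018/(1.74×14.7) = 7.037×10^-4 K/W
R_total = 0.008511 K/W
Q = ΔT/R_total = 17/0.008511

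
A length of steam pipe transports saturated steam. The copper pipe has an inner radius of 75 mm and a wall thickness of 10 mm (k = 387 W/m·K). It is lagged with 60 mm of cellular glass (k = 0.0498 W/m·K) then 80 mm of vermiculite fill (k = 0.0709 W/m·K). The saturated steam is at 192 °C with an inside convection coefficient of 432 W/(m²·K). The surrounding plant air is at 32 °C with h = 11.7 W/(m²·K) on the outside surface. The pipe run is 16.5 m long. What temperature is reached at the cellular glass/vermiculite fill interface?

Per-layer cylindrical resistances, series-summed:
R_inner film = 1/(h_i·2πr₁L) = 1/(432×2π×0.075×16.5) = 2.977×10^-4 K/W
R_copper pipe wall = ln(85/75)/(2π×387×16.5) = 3.12×10^-6 K/W
R_cellular glass = ln(145/85)/(2π×0.0498×16.5) = 0.1034 K/W
R_vermiculite fill = ln(225/145)/(2π×0.0709×16.5) = 0.05977 K/W
R_outer film = 1/(h_o·2πr_oL) = 1/(11.7×2π×0.225×16.5) = 0.003664 K/W
R_total = 0.1672 K/W
Q = ΔT/R_total = 160/0.1672
Q = 957 W
T_interface = T_inner − Q·ΣR(inner→interface) = 192 − 957×0.1037

T ≈ 92.7 °C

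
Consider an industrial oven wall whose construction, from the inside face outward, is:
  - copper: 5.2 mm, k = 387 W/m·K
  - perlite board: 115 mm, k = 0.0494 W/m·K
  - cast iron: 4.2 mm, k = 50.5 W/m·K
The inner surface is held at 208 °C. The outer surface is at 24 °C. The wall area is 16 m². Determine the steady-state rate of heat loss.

Treating each layer as a thermal resistance in series:
R_copper = L/(kA) = 0.0052/(387×16) = 8.398×10^-7 K/W
R_perlite board = L/(kA) = 0.115/(0.0494×16) = 0.1455 K/W
R_cast iron = L/(kA) = 0.0042/(50.5×16) = 5.198×10^-6 K/W
R_total = 0.1455 K/W
Q = ΔT / R_total = 184 / 0.1455

Q ≈ 1260 W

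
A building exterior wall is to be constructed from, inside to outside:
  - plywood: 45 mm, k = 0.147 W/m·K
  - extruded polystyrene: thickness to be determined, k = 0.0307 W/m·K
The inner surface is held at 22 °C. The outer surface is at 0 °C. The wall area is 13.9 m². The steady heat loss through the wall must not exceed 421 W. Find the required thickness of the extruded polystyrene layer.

L ≈ 12.9 mm

Treating each layer as a thermal resistance in series:
R_plywood = L/(kA) = 0.045/(0.147×13.9) = 0.02202 K/W
Sum of the known resistances R_other = 0.02202 K/W
Required total resistance R_tot = ΔT/Q_allow = 22/421 = 0.05226 K/W
R_extruded polystyrene = R_tot − R_other = 0.03023 K/W
L = R·k·A = 0.03023×0.0307×13.9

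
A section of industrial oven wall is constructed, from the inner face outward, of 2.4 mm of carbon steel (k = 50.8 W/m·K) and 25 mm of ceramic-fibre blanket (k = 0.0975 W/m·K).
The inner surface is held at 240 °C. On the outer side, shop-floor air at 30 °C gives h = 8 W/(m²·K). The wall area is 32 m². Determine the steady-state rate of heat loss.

Q ≈ 17600 W

Treating each layer as a thermal resistance in series:
R_carbon steel = L/(kA) = 0.0024/(50.8×32) = 1.476×10^-6 K/W
R_ceramic-fibre blanket = L/(kA) = 0.025/(0.0975×32) = 0.008013 K/W
R_outer film = 1/(h_o·A) = 1/(8×32) = 0.003906 K/W
R_total = 0.01192 K/W
Q = ΔT / R_total = 210 / 0.01192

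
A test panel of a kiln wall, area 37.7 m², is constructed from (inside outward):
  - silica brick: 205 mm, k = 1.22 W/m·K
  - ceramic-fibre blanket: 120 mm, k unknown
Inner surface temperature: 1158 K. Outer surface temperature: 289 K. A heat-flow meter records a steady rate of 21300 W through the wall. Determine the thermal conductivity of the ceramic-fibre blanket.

Model the wall as resistances in series:
R_silica brick = L/(kA) = 0.205/(1.22×37.7) = 0.004457 K/W
Sum of known resistances R_other = 0.004457 K/W
Total R = ΔT/Q = 869/21300 = 0.0408 K/W
R_ceramic-fibre blanket = R_total − R_other = 0.03634 K/W
k = L/(R·A) = 0.12/(0.03634×37.7)

k ≈ 0.0876 W/(m·K)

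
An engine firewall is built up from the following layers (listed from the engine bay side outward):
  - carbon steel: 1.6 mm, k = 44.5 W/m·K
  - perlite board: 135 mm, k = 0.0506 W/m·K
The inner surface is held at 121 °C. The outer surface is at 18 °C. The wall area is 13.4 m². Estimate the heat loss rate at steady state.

Q ≈ 517 W

Model the wall as resistances in series:
R_carbon steel = L/(kA) = 0.0016/(44.5×13.4) = 2.683×10^-6 K/W
R_perlite board = L/(kA) = 0.135/(0.0506×13.4) = 0.1991 K/W
R_total = 0.1991 K/W
Q = ΔT / R_total = 103 / 0.1991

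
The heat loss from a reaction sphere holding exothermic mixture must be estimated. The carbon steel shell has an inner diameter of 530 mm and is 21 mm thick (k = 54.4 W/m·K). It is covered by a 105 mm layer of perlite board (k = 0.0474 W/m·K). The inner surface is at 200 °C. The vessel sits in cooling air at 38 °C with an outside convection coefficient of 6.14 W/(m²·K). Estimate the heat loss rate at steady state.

For a spherical shell R = (1/r₁ − 1/r₂)/(4πk); film R = 1/(h·4πr²). In series:
R_carbon steel shell = (1/0.265 − 1/0.286)/(4π×54.4) = 4.053×10^-4 K/W
R_perlite board = (1/0.286 − 1/0.391)/(4π×0.0474) = 1.576 K/W
R_outer film = 1/(h·4πr_o²) = 1/(6.14×4π×0.391²) = 0.08478 K/W
R_total = 1.662 K/W
Q = ΔT/R_total = 162/1.662

Q ≈ 97.5 W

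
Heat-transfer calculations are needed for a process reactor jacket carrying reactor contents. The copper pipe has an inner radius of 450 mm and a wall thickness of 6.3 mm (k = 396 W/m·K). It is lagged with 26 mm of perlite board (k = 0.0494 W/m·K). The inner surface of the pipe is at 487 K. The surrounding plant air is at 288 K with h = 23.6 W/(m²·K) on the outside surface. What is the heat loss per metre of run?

Treating each annulus and film as a series resistance:
R_copper pipe wall = ln(456.3/450)/(2π×396×1) = 5.588×10^-6 K/W
R_perlite board = ln(482.3/456.3)/(2π×0.0494×1) = 0.1785 K/W
R_outer film = 1/(h_o·2πr_oL) = 1/(23.6×2π×0.4823×1) = 0.01398 K/W
R_total = 0.1925 K/W
Q = ΔT/R_total = 199/0.1925

q′ ≈ 1030 W/m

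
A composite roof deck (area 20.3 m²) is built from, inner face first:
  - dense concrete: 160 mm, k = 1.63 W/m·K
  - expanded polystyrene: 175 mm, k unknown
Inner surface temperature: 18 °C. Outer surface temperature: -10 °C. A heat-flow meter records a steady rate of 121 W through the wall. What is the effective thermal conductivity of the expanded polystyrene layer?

Using the resistance-network approach (series):
R_dense concrete = L/(kA) = 0.16/(1.63×20.3) = 0.004835 K/W
Sum of known resistances R_other = 0.004835 K/W
Total R = ΔT/Q = 28/121 = 0.2314 K/W
R_expanded polystyrene = R_total − R_other = 0.2266 K/W
k = L/(R·A) = 0.175/(0.2266×20.3)

k ≈ 0.038 W/(m·K)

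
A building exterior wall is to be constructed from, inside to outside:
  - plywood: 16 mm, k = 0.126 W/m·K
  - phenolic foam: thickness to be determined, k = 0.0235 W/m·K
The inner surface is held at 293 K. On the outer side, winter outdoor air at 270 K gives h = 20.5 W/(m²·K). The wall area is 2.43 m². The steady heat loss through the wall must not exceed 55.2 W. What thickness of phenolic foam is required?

L ≈ 19.7 mm

Series thermal resistances:
R_plywood = L/(kA) = 0.016/(0.126×2.43) = 0.05226 K/W
R_outer film = 1/(h_o·A) = 1/(20.5×2.43) = 0.02007 K/W
Sum of the known resistances R_other = 0.07233 K/W
Required total resistance R_tot = ΔT/Q_allow = 23/55.2 = 0.4167 K/W
R_phenolic foam = R_tot − R_other = 0.3443 K/W
L = R·k·A = 0.3443×0.0235×2.43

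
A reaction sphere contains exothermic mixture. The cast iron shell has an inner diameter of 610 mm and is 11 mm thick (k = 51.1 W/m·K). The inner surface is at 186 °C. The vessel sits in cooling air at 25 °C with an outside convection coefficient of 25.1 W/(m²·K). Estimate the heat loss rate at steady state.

For a spherical shell R = (1/r₁ − 1/r₂)/(4πk); film R = 1/(h·4πr²). In series:
R_cast iron shell = (1/0.305 − 1/0.316)/(4π×51.1) = 1.777×10^-4 K/W
R_outer film = 1/(h·4πr_o²) = 1/(25.1×4π×0.316²) = 0.03175 K/W
R_total = 0.03193 K/W
Q = ΔT/R_total = 161/0.03193

Q ≈ 5040 W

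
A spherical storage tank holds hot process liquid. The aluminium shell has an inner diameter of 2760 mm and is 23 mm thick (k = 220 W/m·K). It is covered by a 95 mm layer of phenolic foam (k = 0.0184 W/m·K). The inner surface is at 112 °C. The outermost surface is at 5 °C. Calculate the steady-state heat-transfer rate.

Q ≈ 547 W

Spherical conduction: R = (1/r_in − 1/r_out)/(4πk) per layer; series-sum.
R_aluminium shell = (1/1.38 − 1/1.403)/(4π×220) = 4.297×10^-6 K/W
R_phenolic foam = (1/1.403 − 1/1.498)/(4π×0.0184) = 0.1955 K/W
R_total = 0.1955 K/W
Q = ΔT/R_total = 107/0.1955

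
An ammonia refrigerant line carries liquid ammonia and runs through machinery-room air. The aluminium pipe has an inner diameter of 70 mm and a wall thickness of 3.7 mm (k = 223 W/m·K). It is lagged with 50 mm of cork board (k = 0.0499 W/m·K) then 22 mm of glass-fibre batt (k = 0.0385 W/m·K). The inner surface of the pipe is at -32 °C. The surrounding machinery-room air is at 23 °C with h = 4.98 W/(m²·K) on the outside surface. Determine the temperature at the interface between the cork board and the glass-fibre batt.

T ≈ 5.79 °C

Radial resistances (cylindrical: R_cond = ln(r_o/r_i)/(2πkL), R_conv = 1/(h·2πrL)):
R_aluminium pipe wall = ln(38.7/35)/(2π×223×1) = 7.172×10^-5 K/W
R_cork board = ln(88.7/38.7)/(2π×0.0499×1) = 2.645 K/W
R_glass-fibre batt = ln(110.7/88.7)/(2π×0.0385×1) = 0.9159 K/W
R_outer film = 1/(h_o·2πr_oL) = 1/(4.98×2π×0.1107×1) = 0.2887 K/W
R_total = 3.85 K/W
Q = ΔT/R_total = 55/3.85
Q = 14.3 W/m
T_interface = T_inner + Q·ΣR(inner→interface) = -32 + 14.3×2.645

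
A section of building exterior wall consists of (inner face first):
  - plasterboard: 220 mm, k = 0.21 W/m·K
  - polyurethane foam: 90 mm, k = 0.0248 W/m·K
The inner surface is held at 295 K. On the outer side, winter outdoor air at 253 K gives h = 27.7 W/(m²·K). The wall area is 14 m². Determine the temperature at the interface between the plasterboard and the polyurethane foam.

Series thermal resistances:
R_plasterboard = L/(kA) = 0.22/(0.21×14) = 0.07483 K/W
R_polyurethane foam = L/(kA) = 0.09/(0.0248×14) = 0.2592 K/W
R_outer film = 1/(h_o·A) = 1/(27.7×14) = 0.002579 K/W
R_total = 0.3366 K/W;  Q = ΔT/R_total = 42/0.3366 = 124.8 W
T_interface = T_inner − Q·ΣR(inner→interface) = 295 − 125×0.07483

T ≈ 286 K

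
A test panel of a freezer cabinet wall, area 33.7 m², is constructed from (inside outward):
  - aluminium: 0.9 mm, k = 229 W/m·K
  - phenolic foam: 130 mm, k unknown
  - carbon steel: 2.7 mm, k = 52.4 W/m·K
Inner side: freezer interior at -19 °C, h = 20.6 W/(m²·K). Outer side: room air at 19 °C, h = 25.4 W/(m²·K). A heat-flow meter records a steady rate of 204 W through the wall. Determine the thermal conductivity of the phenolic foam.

Using the resistance-network approach (series):
R_inner film = 1/(h_i·A) = 1/(20.6×33.7) = 0.00144 K/W
R_aluminium = L/(kA) = 0.0009/(229×33.7) = 1.166×10^-7 K/W
R_carbon steel = L/(kA) = 0.0027/(52.4×33.7) = 1.529×10^-6 K/W
R_outer film = 1/(h_o·A) = 1/(25.4×33.7) = 0.001168 K/W
Sum of known resistances R_other = 0.00261 K/W
Total R = ΔT/Q = 38/204 = 0.1863 K/W
R_phenolic foam = R_total − R_other = 0.1837 K/W
k = L/(R·A) = 0.13/(0.1837×33.7)

k ≈ 0.021 W/(m·K)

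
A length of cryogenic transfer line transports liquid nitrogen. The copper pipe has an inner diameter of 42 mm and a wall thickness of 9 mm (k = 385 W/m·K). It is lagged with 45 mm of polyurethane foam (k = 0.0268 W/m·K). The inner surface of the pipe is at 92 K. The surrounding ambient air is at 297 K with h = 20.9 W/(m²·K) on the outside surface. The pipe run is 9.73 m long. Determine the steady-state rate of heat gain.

Q ≈ 360 W

Radial resistances (cylindrical: R_cond = ln(r_o/r_i)/(2πkL), R_conv = 1/(h·2πrL)):
R_copper pipe wall = ln(30/21)/(2π×385×9.73) = 1.515×10^-5 K/W
R_polyurethane foam = ln(75/30)/(2π×0.0268×9.73) = 0.5592 K/W
R_outer film = 1/(h_o·2πr_oL) = 1/(20.9×2π×0.075×9.73) = 0.01044 K/W
R_total = 0.5697 K/W
Q = ΔT/R_total = 205/0.5697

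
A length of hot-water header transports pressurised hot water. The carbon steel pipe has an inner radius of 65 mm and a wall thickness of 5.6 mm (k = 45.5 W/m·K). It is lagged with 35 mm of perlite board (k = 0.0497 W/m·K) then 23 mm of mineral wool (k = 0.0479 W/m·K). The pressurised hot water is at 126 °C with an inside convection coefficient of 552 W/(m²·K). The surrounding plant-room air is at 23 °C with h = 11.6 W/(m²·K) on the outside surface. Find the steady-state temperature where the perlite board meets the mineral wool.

T ≈ 61.2 °C

For a radial system each layer contributes R = ln(r_out/r_in)/(2πkL); films add R = 1/(hA).
R_inner film = 1/(h_i·2πr₁L) = 1/(552×2π×0.065×1) = 0.004436 K/W
R_carbon steel pipe wall = ln(70.6/65)/(2π×45.5×1) = 2.891×10^-4 K/W
R_perlite board = ln(105.6/70.6)/(2π×0.0497×1) = 1.289 K/W
R_mineral wool = ln(128.6/105.6)/(2π×0.0479×1) = 0.6547 K/W
R_outer film = 1/(h_o·2πr_oL) = 1/(11.6×2π×0.1286×1) = 0.1067 K/W
R_total = 2.055 K/W
Q = ΔT/R_total = 103/2.055
Q = 50.1 W/m
T_interface = T_inner − Q·ΣR(inner→interface) = 126 − 50.1×1.294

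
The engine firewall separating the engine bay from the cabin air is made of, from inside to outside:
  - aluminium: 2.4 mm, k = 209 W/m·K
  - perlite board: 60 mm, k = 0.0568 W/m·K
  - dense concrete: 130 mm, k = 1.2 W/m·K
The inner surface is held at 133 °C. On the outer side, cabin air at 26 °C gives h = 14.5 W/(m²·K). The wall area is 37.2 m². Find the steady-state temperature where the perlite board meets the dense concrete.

T ≈ 41.4 °C

Using the resistance-network approach (series):
R_aluminium = L/(kA) = 0.0024/(209×37.2) = 3.087×10^-7 K/W
R_perlite board = L/(kA) = 0.06/(0.0568×37.2) = 0.0284 K/W
R_dense concrete = L/(kA) = 0.13/(1.2×37.2) = 0.002912 K/W
R_outer film = 1/(h_o·A) = 1/(14.5×37.2) = 0.001854 K/W
R_total = 0.03316 K/W;  Q = ΔT/R_total = 107/0.03316 = 3227 W
T_interface = T_inner − Q·ΣR(inner→interface) = 133 − 3230×0.0284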